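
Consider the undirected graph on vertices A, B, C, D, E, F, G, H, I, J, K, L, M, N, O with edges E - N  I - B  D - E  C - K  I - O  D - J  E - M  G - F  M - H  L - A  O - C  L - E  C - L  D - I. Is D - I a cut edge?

After removing D - I, the path D-E-L-C-O-I still connects them, so the edge is not a bridge.

No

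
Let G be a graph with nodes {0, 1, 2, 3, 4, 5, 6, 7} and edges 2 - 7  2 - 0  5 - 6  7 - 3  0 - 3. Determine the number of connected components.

1 is isolated — a component by itself.
4 is isolated — a component by itself.
Starting from 5 we can reach 5, 6. That is one component of size 2.
Starting from 0 we can reach 0, 2, 3, 7. That is one component of size 4.
Total: 4 components.

4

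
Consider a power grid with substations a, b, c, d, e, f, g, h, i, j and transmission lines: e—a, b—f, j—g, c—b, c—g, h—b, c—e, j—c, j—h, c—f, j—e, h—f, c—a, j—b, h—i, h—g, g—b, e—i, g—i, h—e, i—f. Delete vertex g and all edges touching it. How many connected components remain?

With g gone, the remaining components are: {d}; {a, b, c, e, f, h, i, j}.
That is 2 components.

2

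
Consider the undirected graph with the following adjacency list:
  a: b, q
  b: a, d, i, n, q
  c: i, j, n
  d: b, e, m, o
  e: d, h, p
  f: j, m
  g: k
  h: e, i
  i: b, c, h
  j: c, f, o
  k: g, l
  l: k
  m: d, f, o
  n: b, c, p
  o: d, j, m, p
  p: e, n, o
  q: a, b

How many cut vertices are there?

Removing b increases the component count from 2 to 3, so b is a cut vertex.
Removing k increases the component count from 2 to 3, so k is a cut vertex.
By contrast removing d leaves 2 components; it is not a cut vertex. No other vertex is a cut vertex either.

2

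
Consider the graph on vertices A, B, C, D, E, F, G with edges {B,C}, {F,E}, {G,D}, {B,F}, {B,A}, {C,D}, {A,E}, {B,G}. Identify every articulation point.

Removing B increases the component count from 1 to 2, so B is a cut vertex.
By contrast removing F leaves 1 component; it is not a cut vertex. No other vertex is a cut vertex either.

B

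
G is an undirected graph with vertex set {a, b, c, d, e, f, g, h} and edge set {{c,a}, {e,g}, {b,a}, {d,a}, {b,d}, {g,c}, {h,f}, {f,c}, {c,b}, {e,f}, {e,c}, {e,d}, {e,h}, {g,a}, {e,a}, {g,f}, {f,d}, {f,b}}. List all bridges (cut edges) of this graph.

none

The edges on the cycle e-g-a-d-f-h-e are not bridges since each lies on that cycle.
Every edge lies on some cycle, so there are no bridges.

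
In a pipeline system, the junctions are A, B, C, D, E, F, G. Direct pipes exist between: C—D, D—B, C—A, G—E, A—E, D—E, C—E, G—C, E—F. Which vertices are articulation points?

Removing D increases the component count from 1 to 2, so D is a cut vertex.
Removing E increases the component count from 1 to 2, so E is a cut vertex.
By contrast removing F leaves 1 component; it is not a cut vertex. No other vertex is a cut vertex either.

D, E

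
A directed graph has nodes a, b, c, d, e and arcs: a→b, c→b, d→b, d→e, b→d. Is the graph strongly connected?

There is no directed path from e to d, so the graph is not strongly connected.

No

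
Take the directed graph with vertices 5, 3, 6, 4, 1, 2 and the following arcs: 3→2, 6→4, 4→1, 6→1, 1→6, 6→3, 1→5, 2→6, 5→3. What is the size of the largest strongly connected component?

{1, 2, 3, 4, 5, 6} are all mutually reachable — one SCC of size 6.
The largest has 6 vertices.

6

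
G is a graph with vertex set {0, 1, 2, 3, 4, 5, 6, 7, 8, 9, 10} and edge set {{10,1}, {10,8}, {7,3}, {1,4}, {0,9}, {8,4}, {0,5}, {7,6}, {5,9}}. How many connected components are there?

2 is isolated — a component by itself.
Starting from 3 we can reach 3, 6, 7. That is one component of size 3.
Starting from 0 we can reach 0, 5, 9. That is one component of size 3.
Starting from 1 we can reach 1, 4, 8, 10. That is one component of size 4.
Total: 4 components.

4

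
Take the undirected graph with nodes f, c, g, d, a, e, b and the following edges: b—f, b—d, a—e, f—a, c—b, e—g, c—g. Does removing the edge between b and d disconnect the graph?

Yes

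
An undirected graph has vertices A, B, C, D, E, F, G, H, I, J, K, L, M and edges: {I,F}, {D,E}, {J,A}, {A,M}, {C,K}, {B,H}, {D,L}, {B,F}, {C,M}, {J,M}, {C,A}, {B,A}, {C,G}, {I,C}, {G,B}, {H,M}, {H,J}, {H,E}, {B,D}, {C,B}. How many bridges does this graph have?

2

The edges on the cycle B-D-E-H-B are not bridges since each lies on that cycle.
But removing D–L disconnects D from L; removing K–C disconnects K from C — these are bridges.
That makes 2 bridges.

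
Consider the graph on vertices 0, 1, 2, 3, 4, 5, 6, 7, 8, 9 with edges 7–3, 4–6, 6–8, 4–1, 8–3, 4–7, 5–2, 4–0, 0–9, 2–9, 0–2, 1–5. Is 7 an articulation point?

No

Deleting 7 leaves 1 component (was 1) (its neighbors 3, 4 remain connected to each other), so 7 is not a cut vertex.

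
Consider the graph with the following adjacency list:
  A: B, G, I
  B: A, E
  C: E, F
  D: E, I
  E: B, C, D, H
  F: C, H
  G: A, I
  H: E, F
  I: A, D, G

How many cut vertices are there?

Removing E increases the component count from 1 to 2, so E is a cut vertex.
By contrast removing F leaves 1 component; it is not a cut vertex. No other vertex is a cut vertex either.

1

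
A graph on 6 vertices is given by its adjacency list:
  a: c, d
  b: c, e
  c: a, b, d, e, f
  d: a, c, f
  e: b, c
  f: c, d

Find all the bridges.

none

The edges on the cycle c-b-e-c are not bridges since each lies on that cycle.
Every edge lies on some cycle, so there are no bridges.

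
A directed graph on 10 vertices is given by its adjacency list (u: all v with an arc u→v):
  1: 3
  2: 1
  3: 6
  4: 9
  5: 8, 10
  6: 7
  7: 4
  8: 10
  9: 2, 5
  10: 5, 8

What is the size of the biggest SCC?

{1, 2, 3, 4, 6, 7, 9} are all mutually reachable — one SCC of size 7.
{5, 8, 10} are all mutually reachable — one SCC of size 3.
The largest has 7 vertices.

7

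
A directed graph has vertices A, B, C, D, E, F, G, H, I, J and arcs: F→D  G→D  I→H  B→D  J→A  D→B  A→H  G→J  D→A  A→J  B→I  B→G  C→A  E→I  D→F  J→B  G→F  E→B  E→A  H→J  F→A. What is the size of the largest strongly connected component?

8

{A, B, D, F, G, H, I, J} are all mutually reachable — one SCC of size 8.
{C} is an SCC by itself.
{E} is an SCC by itself.
The largest has 8 vertices.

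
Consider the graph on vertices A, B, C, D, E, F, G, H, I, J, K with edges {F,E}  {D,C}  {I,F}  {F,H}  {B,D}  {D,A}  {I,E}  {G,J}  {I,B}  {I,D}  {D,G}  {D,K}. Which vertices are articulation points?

D, F, G, I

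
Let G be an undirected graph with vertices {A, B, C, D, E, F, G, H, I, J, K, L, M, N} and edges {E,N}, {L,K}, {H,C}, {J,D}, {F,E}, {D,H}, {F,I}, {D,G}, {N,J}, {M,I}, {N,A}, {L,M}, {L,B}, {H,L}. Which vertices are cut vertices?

Removing D increases the component count from 1 to 2, so D is a cut vertex.
Removing H increases the component count from 1 to 2, so H is a cut vertex.
Removing L increases the component count from 1 to 3, so L is a cut vertex.
Likewise N is a cut vertex.
By contrast removing F leaves 1 component; it is not a cut vertex. No other vertex is a cut vertex either.

D, H, L, N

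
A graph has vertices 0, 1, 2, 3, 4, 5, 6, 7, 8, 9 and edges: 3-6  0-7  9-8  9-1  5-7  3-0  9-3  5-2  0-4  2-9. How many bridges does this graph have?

4

The edges on the cycle 5-2-9-3-0-7-5 are not bridges since each lies on that cycle.
But removing 4-0 disconnects 4 from 0; removing 8-9 disconnects 8 from 9; removing 3-6 disconnects 3 from 6; removing 9-1 disconnects 9 from 1 — these are bridges.
That makes 4 bridges.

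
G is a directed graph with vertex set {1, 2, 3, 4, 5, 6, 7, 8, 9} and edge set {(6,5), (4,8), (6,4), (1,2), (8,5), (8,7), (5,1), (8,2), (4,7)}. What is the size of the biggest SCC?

{7} is an SCC by itself.
{5} is an SCC by itself.
{9} is an SCC by itself.
{6} is an SCC by itself.
{3} is an SCC by itself.
(and 4 more singleton SCCs)
The largest has 1 vertex.

1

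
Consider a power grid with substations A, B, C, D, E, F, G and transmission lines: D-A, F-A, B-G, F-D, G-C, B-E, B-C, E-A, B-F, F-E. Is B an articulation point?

Yes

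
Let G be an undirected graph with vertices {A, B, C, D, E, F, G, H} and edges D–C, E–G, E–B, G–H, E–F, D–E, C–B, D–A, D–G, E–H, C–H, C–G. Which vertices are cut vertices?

D, E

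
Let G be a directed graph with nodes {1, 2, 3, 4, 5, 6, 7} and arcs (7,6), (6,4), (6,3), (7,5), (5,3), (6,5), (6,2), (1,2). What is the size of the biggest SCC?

1

{4} is an SCC by itself.
{5} is an SCC by itself.
{6} is an SCC by itself.
{3} is an SCC by itself.
{2} is an SCC by itself.
(and 2 more singleton SCCs)
The largest has 1 vertex.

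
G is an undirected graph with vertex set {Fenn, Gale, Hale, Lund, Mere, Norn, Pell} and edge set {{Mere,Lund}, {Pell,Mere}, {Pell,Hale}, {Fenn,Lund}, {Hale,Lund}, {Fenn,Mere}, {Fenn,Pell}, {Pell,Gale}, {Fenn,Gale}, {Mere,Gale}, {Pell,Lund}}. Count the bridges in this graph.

The edges on the cycle Pell-Mere-Lund-Hale-Pell are not bridges since each lies on that cycle.
Every edge lies on some cycle, so there are no bridges.

0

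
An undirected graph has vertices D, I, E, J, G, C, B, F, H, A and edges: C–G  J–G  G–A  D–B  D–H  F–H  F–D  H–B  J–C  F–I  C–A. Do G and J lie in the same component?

Yes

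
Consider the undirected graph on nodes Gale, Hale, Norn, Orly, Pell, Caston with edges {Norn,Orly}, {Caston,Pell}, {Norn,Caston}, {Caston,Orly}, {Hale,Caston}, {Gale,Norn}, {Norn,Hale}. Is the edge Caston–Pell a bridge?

Removing Caston–Pell leaves no path between Caston and Pell: the component count goes from 1 to 2. So it is a bridge.

Yes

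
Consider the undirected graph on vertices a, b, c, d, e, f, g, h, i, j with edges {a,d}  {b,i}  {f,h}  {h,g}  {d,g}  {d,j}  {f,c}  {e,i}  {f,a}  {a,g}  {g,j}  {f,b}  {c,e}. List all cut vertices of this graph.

Removing f increases the component count from 1 to 2, so f is a cut vertex.
By contrast removing j leaves 1 component; it is not a cut vertex. No other vertex is a cut vertex either.

f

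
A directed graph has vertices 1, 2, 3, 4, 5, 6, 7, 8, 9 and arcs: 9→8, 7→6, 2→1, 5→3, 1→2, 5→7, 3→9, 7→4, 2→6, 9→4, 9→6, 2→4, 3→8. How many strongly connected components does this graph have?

8

{1, 2} are all mutually reachable — one SCC of size 2.
{6} is an SCC by itself.
{4} is an SCC by itself.
{8} is an SCC by itself.
{3} is an SCC by itself.
(and 3 more singleton SCCs)
That gives 8 strongly connected components.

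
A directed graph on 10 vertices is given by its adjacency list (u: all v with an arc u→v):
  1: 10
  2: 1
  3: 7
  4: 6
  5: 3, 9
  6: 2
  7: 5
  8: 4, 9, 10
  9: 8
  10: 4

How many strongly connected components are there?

{1, 2, 4, 6, 10} are all mutually reachable — one SCC of size 5.
{3, 5, 7} are all mutually reachable — one SCC of size 3.
{8, 9} are all mutually reachable — one SCC of size 2.
That gives 3 strongly connected components.

3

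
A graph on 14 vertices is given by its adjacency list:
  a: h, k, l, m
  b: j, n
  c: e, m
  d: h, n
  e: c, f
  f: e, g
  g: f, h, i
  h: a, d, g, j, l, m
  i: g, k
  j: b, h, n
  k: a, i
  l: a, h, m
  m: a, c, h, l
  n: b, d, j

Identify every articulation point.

Removing h increases the component count from 1 to 2, so h is a cut vertex.
By contrast removing b leaves 1 component; it is not a cut vertex. No other vertex is a cut vertex either.

h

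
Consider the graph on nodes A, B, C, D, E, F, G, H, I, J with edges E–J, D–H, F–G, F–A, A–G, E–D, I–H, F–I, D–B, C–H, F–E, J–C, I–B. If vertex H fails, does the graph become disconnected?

No

Deleting H leaves 1 component (was 1) (its neighbors C, D, I remain connected to each other), so H is not a cut vertex.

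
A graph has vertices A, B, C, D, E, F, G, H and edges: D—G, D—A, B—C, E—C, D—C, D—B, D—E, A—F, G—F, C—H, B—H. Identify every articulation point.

Removing D increases the component count from 1 to 2, so D is a cut vertex.
By contrast removing E leaves 1 component; it is not a cut vertex. No other vertex is a cut vertex either.

D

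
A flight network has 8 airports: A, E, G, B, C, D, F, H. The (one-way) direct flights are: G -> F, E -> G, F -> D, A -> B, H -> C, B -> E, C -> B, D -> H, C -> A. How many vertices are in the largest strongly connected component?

8

{A, B, C, D, E, F, G, H} are all mutually reachable — one SCC of size 8.
The largest has 8 vertices.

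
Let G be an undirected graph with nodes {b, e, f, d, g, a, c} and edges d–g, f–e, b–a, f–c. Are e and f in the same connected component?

From e we can reach c, e, f, which includes f.

Yes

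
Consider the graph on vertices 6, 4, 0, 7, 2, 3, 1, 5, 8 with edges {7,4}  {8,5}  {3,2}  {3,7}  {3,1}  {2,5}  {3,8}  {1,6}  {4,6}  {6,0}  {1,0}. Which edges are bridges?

none

The edges on the cycle 3-7-4-6-0-1-3 are not bridges since each lies on that cycle.
Every edge lies on some cycle, so there are no bridges.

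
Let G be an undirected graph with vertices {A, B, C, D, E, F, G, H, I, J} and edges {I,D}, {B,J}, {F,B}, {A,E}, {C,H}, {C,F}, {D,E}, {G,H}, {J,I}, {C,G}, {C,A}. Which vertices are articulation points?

C

Removing C increases the component count from 1 to 2, so C is a cut vertex.
By contrast removing D leaves 1 component; it is not a cut vertex. No other vertex is a cut vertex either.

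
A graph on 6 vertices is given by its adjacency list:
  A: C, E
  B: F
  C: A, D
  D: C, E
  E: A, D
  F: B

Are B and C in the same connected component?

No

The component containing B is {B, F}, and C is not in it.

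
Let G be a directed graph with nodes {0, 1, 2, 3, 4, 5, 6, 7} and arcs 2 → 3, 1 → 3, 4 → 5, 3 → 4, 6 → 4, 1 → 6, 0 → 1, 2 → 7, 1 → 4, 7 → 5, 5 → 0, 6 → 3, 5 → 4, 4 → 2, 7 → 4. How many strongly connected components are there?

1

{0, 1, 2, 3, 4, 5, 6, 7} are all mutually reachable — one SCC of size 8.
That gives 1 strongly connected component.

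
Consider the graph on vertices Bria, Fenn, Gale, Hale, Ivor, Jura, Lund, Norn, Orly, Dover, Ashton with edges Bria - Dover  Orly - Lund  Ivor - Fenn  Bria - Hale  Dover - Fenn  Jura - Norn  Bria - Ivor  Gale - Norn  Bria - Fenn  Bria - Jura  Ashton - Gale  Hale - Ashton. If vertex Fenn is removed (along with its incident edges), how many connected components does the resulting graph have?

2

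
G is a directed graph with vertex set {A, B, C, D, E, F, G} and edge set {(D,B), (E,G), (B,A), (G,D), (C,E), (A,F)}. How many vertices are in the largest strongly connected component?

1

{C} is an SCC by itself.
{F} is an SCC by itself.
{E} is an SCC by itself.
{A} is an SCC by itself.
{D} is an SCC by itself.
(and 2 more singleton SCCs)
The largest has 1 vertex.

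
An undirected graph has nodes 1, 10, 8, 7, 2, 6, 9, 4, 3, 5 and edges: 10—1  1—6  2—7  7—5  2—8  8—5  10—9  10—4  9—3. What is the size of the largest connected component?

6

Starting from 2 we can reach 2, 5, 7, 8. That is one component of size 4.
Starting from 1 we can reach 1, 3, 4, 6, 9, 10. That is one component of size 6.
The largest has 6 vertices.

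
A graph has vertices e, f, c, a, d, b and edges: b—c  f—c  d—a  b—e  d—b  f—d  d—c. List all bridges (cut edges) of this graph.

The edges on the cycle d-b-c-d are not bridges since each lies on that cycle.
But removing e—b disconnects e from b; removing d—a disconnects d from a — these are bridges.

a-d, b-e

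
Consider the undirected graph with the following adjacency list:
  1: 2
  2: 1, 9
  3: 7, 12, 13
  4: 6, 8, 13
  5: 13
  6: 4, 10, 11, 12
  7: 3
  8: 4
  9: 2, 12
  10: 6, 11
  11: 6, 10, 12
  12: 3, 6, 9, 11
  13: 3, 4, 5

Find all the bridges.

The edges on the cycle 3-12-11-6-4-13-3 are not bridges since each lies on that cycle.
But removing 5-13 disconnects 5 from 13; removing 9-2 disconnects 9 from 2; removing 12-9 disconnects 12 from 9; removing 8-4 disconnects 8 from 4 — these are bridges.
In total 6 edges are bridges.

1-2, 12-9, 13-5, 2-9, 3-7, 4-8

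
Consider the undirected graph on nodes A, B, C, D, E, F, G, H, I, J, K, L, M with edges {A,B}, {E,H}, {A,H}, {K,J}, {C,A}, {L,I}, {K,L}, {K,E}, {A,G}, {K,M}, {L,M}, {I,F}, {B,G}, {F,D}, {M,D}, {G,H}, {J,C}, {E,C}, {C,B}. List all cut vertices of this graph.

K

Removing K increases the component count from 1 to 2, so K is a cut vertex.
By contrast removing B leaves 1 component; it is not a cut vertex. No other vertex is a cut vertex either.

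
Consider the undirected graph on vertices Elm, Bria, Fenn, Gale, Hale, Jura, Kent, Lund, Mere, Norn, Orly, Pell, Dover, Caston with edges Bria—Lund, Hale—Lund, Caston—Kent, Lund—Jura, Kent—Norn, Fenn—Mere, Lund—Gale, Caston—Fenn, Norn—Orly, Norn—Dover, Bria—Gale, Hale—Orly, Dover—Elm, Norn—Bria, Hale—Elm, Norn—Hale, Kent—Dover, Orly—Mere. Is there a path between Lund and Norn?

Yes

From Lund we can reach Elm, Bria, Fenn, Gale, Hale, Jura, Kent, Lund, Mere, Norn, Orly, Dover, Caston, which includes Norn.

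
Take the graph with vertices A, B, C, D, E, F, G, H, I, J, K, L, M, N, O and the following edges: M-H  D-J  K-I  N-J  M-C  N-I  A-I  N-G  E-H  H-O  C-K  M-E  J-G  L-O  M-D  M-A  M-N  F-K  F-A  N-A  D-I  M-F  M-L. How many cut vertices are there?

1

Removing M increases the component count from 2 to 3, so M is a cut vertex.
By contrast removing H leaves 2 components; it is not a cut vertex. No other vertex is a cut vertex either.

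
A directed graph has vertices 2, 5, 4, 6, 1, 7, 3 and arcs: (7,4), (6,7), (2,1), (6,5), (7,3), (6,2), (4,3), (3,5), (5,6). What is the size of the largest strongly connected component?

5

{3, 4, 5, 6, 7} are all mutually reachable — one SCC of size 5.
{1} is an SCC by itself.
{2} is an SCC by itself.
The largest has 5 vertices.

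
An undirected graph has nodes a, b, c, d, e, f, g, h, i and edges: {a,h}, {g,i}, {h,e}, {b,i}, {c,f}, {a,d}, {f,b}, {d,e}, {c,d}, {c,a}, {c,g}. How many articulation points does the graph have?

Removing c increases the component count from 1 to 2, so c is a cut vertex.
By contrast removing e leaves 1 component; it is not a cut vertex. No other vertex is a cut vertex either.

1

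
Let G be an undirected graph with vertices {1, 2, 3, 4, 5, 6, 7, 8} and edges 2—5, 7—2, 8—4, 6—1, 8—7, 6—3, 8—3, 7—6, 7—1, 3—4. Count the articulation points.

2

Removing 2 increases the component count from 1 to 2, so 2 is a cut vertex.
Removing 7 increases the component count from 1 to 2, so 7 is a cut vertex.
By contrast removing 4 leaves 1 component; it is not a cut vertex. No other vertex is a cut vertex either.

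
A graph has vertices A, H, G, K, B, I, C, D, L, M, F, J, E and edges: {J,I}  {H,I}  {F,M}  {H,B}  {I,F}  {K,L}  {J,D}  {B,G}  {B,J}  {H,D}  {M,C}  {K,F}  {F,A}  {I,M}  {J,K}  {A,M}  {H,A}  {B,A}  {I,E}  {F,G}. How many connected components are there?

1

Starting from A we can reach A, B, C, D, E, F, G, H, I, J, K, L, M. That is one component of size 13.
Total: 1 component.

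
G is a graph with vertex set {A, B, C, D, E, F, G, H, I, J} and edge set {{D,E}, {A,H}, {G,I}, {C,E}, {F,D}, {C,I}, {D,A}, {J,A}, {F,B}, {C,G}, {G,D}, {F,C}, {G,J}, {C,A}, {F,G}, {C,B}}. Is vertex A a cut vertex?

Yes

Deleting A raises the number of components from 1 to 2, so A is a cut vertex.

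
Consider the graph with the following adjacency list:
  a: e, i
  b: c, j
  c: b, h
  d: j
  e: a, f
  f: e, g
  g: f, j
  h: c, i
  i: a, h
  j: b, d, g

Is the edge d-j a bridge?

Yes

Removing d-j leaves no path between d and j: the component count goes from 1 to 2. So it is a bridge.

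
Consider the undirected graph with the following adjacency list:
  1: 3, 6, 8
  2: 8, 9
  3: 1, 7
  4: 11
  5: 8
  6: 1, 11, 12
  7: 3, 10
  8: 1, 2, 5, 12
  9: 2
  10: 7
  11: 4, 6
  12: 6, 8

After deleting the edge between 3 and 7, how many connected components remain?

2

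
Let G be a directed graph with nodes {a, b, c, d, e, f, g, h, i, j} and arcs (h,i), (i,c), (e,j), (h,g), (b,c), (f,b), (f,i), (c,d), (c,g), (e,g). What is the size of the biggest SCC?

1

{g} is an SCC by itself.
{i} is an SCC by itself.
{j} is an SCC by itself.
{h} is an SCC by itself.
{a} is an SCC by itself.
(and 5 more singleton SCCs)
The largest has 1 vertex.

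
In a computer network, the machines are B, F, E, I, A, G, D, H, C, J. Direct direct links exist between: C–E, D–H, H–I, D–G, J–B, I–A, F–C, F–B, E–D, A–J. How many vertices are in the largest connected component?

10

Starting from A we can reach A, B, C, D, E, F, G, H, I, J. That is one component of size 10.
The largest has 10 vertices.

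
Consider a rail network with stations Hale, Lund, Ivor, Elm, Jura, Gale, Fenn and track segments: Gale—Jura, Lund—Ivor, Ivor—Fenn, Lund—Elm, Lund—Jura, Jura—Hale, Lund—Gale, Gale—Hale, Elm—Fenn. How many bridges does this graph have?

0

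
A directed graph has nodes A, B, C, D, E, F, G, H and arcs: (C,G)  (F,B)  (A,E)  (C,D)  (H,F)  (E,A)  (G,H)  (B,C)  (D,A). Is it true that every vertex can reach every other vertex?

No

There is no directed path from D to C, so the graph is not strongly connected.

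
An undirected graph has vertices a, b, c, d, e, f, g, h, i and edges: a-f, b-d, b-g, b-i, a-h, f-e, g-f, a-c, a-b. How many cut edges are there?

5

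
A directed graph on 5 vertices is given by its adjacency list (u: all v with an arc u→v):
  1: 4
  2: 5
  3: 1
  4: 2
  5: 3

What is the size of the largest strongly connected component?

{1, 2, 3, 4, 5} are all mutually reachable — one SCC of size 5.
The largest has 5 vertices.

5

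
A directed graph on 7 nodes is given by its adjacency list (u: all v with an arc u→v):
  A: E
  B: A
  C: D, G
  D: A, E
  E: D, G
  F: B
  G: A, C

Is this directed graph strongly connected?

No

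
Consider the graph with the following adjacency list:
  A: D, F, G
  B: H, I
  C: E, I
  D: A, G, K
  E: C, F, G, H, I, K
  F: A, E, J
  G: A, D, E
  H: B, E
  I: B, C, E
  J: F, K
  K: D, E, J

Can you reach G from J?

From J we can reach A, B, C, D, E, F, G, H, I, J, K, which includes G.

Yes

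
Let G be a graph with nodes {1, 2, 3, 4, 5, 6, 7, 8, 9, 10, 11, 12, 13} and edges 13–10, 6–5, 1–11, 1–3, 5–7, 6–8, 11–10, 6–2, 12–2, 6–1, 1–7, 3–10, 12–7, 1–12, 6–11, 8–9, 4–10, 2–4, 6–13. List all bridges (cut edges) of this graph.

6-8, 8-9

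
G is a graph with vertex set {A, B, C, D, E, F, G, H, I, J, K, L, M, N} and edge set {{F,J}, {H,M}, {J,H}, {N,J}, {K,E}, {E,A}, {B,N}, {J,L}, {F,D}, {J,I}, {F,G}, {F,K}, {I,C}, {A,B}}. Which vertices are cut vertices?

F, H, I, J

Removing F increases the component count from 1 to 3, so F is a cut vertex.
Removing H increases the component count from 1 to 2, so H is a cut vertex.
Removing I increases the component count from 1 to 2, so I is a cut vertex.
Likewise J is a cut vertex.
By contrast removing A leaves 1 component; it is not a cut vertex. No other vertex is a cut vertex either.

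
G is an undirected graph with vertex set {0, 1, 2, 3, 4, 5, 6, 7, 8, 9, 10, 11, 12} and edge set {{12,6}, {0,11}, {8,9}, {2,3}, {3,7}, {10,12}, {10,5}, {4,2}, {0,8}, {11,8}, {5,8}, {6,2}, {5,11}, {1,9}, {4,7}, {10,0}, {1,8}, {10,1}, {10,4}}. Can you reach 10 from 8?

Yes

From 8 we can reach 0, 1, 2, 3, 4, 5, 6, 7, 8, 9, 10, 11, 12, which includes 10.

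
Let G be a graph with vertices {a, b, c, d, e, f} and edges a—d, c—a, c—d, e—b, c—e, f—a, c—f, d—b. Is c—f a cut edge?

No

After removing c—f, the path c-a-f still connects them, so the edge is not a bridge.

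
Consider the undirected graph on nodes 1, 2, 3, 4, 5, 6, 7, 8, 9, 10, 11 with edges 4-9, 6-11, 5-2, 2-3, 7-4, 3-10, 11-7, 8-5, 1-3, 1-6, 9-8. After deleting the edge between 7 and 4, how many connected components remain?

1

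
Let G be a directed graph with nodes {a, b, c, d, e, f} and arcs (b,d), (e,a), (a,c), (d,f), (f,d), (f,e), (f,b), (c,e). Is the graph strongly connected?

There is no directed path from a to b, so the graph is not strongly connected.

No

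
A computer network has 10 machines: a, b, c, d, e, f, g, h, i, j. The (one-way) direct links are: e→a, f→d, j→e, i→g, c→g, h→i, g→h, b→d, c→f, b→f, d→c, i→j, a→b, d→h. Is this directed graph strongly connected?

Yes

From i we can reach every vertex (a, b, c, d, e, f, g, h, i, j), and every vertex can reach i (a, b, c, d, e, f, g, h, i, j). So the whole graph is one strongly connected component.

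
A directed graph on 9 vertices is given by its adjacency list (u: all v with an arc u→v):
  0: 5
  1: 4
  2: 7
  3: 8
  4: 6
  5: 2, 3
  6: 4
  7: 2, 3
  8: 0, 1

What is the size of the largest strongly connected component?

{0, 2, 3, 5, 7, 8} are all mutually reachable — one SCC of size 6.
{4, 6} are all mutually reachable — one SCC of size 2.
{1} is an SCC by itself.
The largest has 6 vertices.

6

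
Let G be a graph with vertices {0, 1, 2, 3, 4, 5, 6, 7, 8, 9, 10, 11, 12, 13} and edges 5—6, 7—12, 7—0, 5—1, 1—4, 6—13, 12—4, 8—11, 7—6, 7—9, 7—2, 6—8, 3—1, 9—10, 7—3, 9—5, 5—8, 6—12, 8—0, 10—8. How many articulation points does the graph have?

3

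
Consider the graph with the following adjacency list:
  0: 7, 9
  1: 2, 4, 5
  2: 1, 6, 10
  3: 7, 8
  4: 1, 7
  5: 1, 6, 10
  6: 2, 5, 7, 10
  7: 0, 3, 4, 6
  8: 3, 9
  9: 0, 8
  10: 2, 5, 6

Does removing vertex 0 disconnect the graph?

Deleting 0 leaves 1 component (was 1) (its neighbors 7, 9 remain connected to each other), so 0 is not a cut vertex.

No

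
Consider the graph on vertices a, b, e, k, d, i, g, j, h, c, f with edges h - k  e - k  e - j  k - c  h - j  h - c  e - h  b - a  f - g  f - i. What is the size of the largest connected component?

5

d is isolated — a component by itself.
Starting from a we can reach a, b. That is one component of size 2.
Starting from f we can reach f, g, i. That is one component of size 3.
Starting from c we can reach c, e, h, j, k. That is one component of size 5.
The largest has 5 vertices.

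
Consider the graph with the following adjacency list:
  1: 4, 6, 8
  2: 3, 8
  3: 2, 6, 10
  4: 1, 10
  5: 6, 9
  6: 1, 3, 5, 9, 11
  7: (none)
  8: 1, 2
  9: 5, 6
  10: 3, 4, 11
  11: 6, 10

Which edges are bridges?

none

The edges on the cycle 6-5-9-6 are not bridges since each lies on that cycle.
Every edge lies on some cycle, so there are no bridges.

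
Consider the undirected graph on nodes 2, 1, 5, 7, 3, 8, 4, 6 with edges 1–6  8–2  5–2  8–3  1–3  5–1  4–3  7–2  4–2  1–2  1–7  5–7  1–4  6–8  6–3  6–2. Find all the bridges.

The edges on the cycle 6-8-3-6 are not bridges since each lies on that cycle.
Every edge lies on some cycle, so there are no bridges.

none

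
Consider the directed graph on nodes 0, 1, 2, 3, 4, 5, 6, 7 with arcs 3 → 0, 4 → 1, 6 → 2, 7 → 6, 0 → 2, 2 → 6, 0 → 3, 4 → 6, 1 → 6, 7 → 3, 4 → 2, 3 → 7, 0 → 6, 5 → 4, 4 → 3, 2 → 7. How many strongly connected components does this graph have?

4

{0, 2, 3, 6, 7} are all mutually reachable — one SCC of size 5.
{1} is an SCC by itself.
{5} is an SCC by itself.
{4} is an SCC by itself.
That gives 4 strongly connected components.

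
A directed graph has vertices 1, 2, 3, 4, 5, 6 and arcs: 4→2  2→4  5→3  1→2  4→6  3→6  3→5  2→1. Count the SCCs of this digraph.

3

{1, 2, 4} are all mutually reachable — one SCC of size 3.
{3, 5} are all mutually reachable — one SCC of size 2.
{6} is an SCC by itself.
That gives 3 strongly connected components.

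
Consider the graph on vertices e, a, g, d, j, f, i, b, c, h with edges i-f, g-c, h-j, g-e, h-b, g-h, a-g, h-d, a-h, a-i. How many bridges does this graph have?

7

The edges on the cycle a-g-h-a are not bridges since each lies on that cycle.
But removing d-h disconnects d from h; removing g-c disconnects g from c; removing i-f disconnects i from f; removing h-j disconnects h from j — these are bridges.
In total 7 edges are bridges.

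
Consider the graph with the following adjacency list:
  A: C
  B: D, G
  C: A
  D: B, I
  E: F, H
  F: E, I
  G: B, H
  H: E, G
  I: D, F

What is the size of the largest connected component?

7

Starting from A we can reach A, C. That is one component of size 2.
Starting from B we can reach B, D, E, F, G, H, I. That is one component of size 7.
The largest has 7 vertices.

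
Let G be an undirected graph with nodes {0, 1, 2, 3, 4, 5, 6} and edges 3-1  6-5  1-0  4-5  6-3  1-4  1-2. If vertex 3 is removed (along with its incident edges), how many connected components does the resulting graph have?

1

With 3 gone, the remaining components are: {0, 1, 2, 4, 5, 6}.
That is 1 component.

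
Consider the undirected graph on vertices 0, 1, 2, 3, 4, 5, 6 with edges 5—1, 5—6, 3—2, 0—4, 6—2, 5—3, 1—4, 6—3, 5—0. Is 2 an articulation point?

Deleting 2 leaves 1 component (was 1) (its neighbors 3, 6 remain connected to each other), so 2 is not a cut vertex.

No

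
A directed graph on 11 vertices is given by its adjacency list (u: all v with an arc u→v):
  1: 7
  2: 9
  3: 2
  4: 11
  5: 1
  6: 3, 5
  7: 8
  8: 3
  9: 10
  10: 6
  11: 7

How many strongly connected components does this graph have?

3

{1, 2, 3, 5, 6, 7, 8, 9, 10} are all mutually reachable — one SCC of size 9.
{4} is an SCC by itself.
{11} is an SCC by itself.
That gives 3 strongly connected components.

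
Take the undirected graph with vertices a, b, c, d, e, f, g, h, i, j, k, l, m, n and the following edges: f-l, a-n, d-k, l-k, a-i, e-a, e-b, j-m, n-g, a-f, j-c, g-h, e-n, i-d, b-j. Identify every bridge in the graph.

b-e, b-j, c-j, g-h, g-n, j-m

The edges on the cycle a-f-l-k-d-i-a are not bridges since each lies on that cycle.
But removing h-g disconnects h from g; removing j-c disconnects j from c; removing n-g disconnects n from g; removing b-j disconnects b from j — these are bridges.
In total 6 edges are bridges.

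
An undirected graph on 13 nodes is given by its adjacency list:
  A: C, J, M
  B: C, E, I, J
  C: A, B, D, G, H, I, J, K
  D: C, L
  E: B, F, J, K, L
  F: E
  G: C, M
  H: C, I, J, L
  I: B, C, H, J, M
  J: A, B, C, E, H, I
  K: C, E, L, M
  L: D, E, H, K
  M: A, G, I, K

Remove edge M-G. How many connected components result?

1

M and G are still connected via M-I-C-G, so the component count stays at 1.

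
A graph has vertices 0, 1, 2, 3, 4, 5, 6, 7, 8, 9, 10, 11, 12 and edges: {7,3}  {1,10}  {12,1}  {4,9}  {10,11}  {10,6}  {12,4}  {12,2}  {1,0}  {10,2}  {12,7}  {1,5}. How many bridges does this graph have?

8

The edges on the cycle 12-1-10-2-12 are not bridges since each lies on that cycle.
But removing 3—7 disconnects 3 from 7; removing 12—7 disconnects 12 from 7; removing 10—6 disconnects 10 from 6; removing 12—4 disconnects 12 from 4 — these are bridges.
In total 8 edges are bridges.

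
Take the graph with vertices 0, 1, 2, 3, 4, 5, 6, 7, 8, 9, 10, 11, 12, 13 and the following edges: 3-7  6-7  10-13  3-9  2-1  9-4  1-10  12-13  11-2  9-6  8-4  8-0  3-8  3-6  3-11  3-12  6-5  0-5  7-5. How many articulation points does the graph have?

Removing 3 increases the component count from 1 to 2, so 3 is a cut vertex.
By contrast removing 7 leaves 1 component; it is not a cut vertex. No other vertex is a cut vertex either.

1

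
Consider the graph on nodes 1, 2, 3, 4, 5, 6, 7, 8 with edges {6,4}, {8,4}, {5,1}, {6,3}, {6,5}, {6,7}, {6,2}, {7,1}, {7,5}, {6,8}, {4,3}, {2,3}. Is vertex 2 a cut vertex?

Deleting 2 leaves 1 component (was 1) (its neighbors 3, 6 remain connected to each other), so 2 is not a cut vertex.

No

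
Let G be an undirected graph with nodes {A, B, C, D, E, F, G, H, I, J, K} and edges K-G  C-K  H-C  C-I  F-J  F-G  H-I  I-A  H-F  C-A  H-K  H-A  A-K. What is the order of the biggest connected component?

8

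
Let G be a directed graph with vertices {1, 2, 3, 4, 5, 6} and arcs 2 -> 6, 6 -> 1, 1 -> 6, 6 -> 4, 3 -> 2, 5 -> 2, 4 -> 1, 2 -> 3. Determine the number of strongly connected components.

{1, 4, 6} are all mutually reachable — one SCC of size 3.
{2, 3} are all mutually reachable — one SCC of size 2.
{5} is an SCC by itself.
That gives 3 strongly connected components.

3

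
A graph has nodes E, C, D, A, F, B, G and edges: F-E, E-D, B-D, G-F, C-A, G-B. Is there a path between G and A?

The component containing G is {B, D, E, F, G}, and A is not in it.

No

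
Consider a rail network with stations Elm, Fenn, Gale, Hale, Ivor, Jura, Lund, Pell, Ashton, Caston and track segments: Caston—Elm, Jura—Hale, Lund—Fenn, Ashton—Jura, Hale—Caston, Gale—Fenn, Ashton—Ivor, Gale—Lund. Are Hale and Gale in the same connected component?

No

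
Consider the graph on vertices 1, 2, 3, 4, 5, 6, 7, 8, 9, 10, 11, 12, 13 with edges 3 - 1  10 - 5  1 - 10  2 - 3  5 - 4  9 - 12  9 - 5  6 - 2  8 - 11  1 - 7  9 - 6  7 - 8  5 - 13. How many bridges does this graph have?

The edges on the cycle 9-6-2-3-1-10-5-9 are not bridges since each lies on that cycle.
But removing 9 - 12 disconnects 9 from 12; removing 8 - 7 disconnects 8 from 7; removing 8 - 11 disconnects 8 from 11; removing 4 - 5 disconnects 4 from 5 — these are bridges.
In total 6 edges are bridges.

6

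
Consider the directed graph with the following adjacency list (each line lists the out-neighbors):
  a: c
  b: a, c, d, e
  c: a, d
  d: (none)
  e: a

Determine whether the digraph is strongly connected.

No

There is no directed path from a to b, so the graph is not strongly connected.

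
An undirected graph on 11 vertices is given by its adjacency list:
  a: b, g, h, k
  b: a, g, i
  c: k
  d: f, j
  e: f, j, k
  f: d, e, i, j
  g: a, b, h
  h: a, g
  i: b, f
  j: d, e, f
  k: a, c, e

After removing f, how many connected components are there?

1

With f gone, the remaining components are: {a, b, c, d, e, g, h, i, j, k}.
That is 1 component.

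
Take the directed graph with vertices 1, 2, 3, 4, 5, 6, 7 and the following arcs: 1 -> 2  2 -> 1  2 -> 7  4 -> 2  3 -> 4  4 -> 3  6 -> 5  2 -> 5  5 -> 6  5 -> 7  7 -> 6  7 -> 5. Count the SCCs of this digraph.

3

{5, 6, 7} are all mutually reachable — one SCC of size 3.
{3, 4} are all mutually reachable — one SCC of size 2.
{1, 2} are all mutually reachable — one SCC of size 2.
That gives 3 strongly connected components.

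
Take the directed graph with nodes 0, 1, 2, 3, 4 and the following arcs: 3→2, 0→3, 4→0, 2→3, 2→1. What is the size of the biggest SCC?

{2, 3} are all mutually reachable — one SCC of size 2.
{1} is an SCC by itself.
{4} is an SCC by itself.
{0} is an SCC by itself.
The largest has 2 vertices.

2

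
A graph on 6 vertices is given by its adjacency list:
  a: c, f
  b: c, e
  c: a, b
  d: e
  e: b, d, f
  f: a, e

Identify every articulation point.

e

Removing e increases the component count from 1 to 2, so e is a cut vertex.
By contrast removing c leaves 1 component; it is not a cut vertex. No other vertex is a cut vertex either.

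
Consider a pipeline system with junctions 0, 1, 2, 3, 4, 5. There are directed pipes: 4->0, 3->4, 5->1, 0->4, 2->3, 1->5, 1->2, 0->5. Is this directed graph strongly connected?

From 4 we can reach every vertex (0, 1, 2, 3, 4, 5), and every vertex can reach 4 (0, 1, 2, 3, 4, 5). So the whole graph is one strongly connected component.

Yes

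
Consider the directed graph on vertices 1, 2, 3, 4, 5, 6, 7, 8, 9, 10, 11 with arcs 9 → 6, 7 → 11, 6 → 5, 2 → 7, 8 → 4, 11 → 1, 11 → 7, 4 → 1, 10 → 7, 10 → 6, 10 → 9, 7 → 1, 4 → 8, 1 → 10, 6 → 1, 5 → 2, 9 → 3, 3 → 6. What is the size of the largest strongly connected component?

9

{1, 2, 3, 5, 6, 7, 9, 10, 11} are all mutually reachable — one SCC of size 9.
{4, 8} are all mutually reachable — one SCC of size 2.
The largest has 9 vertices.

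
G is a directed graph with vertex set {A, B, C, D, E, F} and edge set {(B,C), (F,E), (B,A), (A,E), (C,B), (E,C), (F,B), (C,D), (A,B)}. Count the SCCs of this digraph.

3

{A, B, C, E} are all mutually reachable — one SCC of size 4.
{F} is an SCC by itself.
{D} is an SCC by itself.
That gives 3 strongly connected components.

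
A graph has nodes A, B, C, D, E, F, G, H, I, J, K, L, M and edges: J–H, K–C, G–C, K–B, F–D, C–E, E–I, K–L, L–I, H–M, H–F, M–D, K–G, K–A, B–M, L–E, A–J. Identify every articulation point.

K

Removing K increases the component count from 1 to 2, so K is a cut vertex.
By contrast removing A leaves 1 component; it is not a cut vertex. No other vertex is a cut vertex either.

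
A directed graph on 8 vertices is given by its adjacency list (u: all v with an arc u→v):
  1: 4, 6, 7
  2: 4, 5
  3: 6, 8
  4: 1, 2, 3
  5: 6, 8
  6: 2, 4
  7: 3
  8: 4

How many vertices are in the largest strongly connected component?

{1, 2, 3, 4, 5, 6, 7, 8} are all mutually reachable — one SCC of size 8.
The largest has 8 vertices.

8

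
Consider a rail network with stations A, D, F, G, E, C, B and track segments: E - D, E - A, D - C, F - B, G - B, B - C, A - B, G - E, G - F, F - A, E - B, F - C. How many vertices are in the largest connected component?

Starting from A we can reach A, B, C, D, E, F, G. That is one component of size 7.
The largest has 7 vertices.

7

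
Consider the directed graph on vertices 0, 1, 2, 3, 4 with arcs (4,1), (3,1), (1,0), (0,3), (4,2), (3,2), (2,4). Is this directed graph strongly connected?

Yes

From 4 we can reach every vertex (0, 1, 2, 3, 4), and every vertex can reach 4 (0, 1, 2, 3, 4). So the whole graph is one strongly connected component.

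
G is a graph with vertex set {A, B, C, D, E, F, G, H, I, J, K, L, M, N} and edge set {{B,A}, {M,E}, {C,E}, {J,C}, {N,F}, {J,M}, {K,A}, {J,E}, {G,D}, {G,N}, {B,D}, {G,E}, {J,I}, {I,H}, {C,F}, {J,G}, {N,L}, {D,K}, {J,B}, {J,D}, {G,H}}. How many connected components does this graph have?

Starting from A we can reach A, B, C, D, E, F, G, H, I, J, K, L, M, N. That is one component of size 14.
Total: 1 component.

1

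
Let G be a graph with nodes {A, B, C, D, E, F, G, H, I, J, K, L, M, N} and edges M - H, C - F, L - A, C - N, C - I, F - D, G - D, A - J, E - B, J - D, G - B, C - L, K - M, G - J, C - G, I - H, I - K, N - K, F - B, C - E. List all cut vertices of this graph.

C

Removing C increases the component count from 1 to 2, so C is a cut vertex.
By contrast removing H leaves 1 component; it is not a cut vertex. No other vertex is a cut vertex either.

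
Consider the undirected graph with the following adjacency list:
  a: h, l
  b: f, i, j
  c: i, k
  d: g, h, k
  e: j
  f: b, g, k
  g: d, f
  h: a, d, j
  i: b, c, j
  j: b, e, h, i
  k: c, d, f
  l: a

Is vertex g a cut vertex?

Deleting g leaves 1 component (was 1) (its neighbors d, f remain connected to each other), so g is not a cut vertex.

No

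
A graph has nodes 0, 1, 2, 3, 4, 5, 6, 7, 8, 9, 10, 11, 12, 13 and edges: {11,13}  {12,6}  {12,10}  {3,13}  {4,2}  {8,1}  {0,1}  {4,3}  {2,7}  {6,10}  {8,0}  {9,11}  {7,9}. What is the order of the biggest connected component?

7

5 is isolated — a component by itself.
Starting from 6 we can reach 6, 10, 12. That is one component of size 3.
Starting from 0 we can reach 0, 1, 8. That is one component of size 3.
Starting from 2 we can reach 2, 3, 4, 7, 9, 11, 13. That is one component of size 7.
The largest has 7 vertices.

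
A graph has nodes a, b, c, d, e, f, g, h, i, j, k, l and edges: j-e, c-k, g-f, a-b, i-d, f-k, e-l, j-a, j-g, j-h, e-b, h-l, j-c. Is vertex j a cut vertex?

Deleting j raises the number of components from 2 to 3, so j is a cut vertex.

Yes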